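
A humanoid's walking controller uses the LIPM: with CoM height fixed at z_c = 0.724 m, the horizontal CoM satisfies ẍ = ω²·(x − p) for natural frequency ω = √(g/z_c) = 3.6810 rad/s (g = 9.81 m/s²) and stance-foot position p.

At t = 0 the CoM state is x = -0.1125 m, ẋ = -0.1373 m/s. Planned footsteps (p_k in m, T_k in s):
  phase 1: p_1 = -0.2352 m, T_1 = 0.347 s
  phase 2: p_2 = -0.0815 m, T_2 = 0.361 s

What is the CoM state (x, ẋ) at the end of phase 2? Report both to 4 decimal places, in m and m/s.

x = 0.1923, ẋ = 1.1141

phase 1: p=-0.2352, T=0.347, ωT=1.277307, cosh=1.932877, sinh=1.654090; start (x,ẋ)=(-0.112500, -0.137300) → end (x,ẋ)=(-0.059733, 0.481700)
phase 2: p=-0.0815, T=0.361, ωT=1.328841, cosh=2.020724, sinh=1.755940; start (x,ẋ)=(-0.059733, 0.481700) → end (x,ẋ)=(0.192270, 1.114077)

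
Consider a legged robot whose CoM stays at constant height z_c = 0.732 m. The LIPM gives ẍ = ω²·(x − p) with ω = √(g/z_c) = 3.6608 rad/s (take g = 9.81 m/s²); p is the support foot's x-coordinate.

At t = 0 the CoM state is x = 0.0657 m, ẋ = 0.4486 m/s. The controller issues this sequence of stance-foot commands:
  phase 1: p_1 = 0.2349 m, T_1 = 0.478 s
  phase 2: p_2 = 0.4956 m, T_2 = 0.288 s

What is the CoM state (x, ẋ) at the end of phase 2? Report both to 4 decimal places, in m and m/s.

phase 1: p=0.2349, T=0.478, ωT=1.749862, cosh=2.963804, sinh=2.790007; start (x,ẋ)=(0.065700, 0.448600) → end (x,ẋ)=(0.075316, -0.398588)
phase 2: p=0.4956, T=0.288, ωT=1.054310, cosh=1.609214, sinh=1.260781; start (x,ẋ)=(0.075316, -0.398588) → end (x,ẋ)=(-0.318001, -2.581221)

x = -0.3180, ẋ = -2.5812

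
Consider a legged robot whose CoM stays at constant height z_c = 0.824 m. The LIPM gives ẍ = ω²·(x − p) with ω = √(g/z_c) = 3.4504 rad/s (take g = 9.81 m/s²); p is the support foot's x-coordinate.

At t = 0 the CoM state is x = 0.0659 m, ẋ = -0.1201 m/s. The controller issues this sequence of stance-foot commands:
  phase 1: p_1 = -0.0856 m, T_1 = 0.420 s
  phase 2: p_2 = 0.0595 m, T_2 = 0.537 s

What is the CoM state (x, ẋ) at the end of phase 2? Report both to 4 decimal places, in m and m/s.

x = 1.1740, ẋ = 3.9002

phase 1: p=-0.0856, T=0.420, ωT=1.449168, cosh=2.247167, sinh=2.012402; start (x,ẋ)=(0.065900, -0.120100) → end (x,ẋ)=(0.184799, 0.782069)
phase 2: p=0.0595, T=0.537, ωT=1.852865, cosh=3.267426, sinh=3.110639; start (x,ẋ)=(0.184799, 0.782069) → end (x,ẋ)=(1.173964, 3.900182)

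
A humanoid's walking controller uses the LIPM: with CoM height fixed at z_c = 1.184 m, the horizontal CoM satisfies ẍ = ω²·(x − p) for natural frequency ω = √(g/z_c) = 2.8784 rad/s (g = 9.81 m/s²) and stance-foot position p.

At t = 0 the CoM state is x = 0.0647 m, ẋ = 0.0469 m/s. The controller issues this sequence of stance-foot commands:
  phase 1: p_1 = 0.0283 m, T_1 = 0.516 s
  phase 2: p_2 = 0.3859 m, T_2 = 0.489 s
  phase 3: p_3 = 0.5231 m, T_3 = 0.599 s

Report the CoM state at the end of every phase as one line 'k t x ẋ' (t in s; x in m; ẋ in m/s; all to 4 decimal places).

1 0.5160 0.1469 0.3283
2 1.0050 0.0875 -0.6101
3 1.6040 -1.3124 -5.1686

phase 1: p=0.0283, T=0.516, ωT=1.485254, cosh=2.321267, sinh=2.094822; start (x,ẋ)=(0.064700, 0.046900) → end (x,ẋ)=(0.146927, 0.328350)
phase 2: p=0.3859, T=0.489, ωT=1.407538, cosh=2.165314, sinh=1.920568; start (x,ẋ)=(0.146927, 0.328350) → end (x,ẋ)=(0.087534, -0.610104)
phase 3: p=0.5231, T=0.599, ωT=1.724162, cosh=2.893070, sinh=2.714747; start (x,ẋ)=(0.087534, -0.610104) → end (x,ẋ)=(-1.312438, -5.168640)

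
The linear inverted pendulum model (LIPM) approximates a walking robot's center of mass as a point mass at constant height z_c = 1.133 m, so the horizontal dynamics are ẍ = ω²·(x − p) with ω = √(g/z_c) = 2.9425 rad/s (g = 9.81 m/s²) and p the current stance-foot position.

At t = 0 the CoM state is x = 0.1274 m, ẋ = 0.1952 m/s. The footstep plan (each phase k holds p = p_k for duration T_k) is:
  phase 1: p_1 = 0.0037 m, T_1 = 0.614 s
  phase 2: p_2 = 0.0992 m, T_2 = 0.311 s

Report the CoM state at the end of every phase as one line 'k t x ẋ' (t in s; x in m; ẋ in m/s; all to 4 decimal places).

phase 1: p=0.0037, T=0.614, ωT=1.806695, cosh=3.127241, sinh=2.963045; start (x,ẋ)=(0.127400, 0.195200) → end (x,ẋ)=(0.587103, 1.688948)
phase 2: p=0.0992, T=0.311, ωT=0.915117, cosh=1.448769, sinh=1.048300; start (x,ẋ)=(0.587103, 1.688948) → end (x,ẋ)=(1.407765, 3.951890)

1 0.6140 0.5871 1.6889
2 0.9250 1.4078 3.9519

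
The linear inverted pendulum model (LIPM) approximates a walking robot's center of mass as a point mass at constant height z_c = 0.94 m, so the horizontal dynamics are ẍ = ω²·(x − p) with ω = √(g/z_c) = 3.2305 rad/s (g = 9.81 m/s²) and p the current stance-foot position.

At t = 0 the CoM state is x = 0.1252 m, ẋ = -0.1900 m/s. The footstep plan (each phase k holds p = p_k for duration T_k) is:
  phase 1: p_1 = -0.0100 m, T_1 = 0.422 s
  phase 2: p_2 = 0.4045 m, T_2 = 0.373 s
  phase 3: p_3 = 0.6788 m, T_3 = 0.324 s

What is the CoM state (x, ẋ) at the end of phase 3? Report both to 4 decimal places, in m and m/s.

x = -0.3300, ẋ = -2.8237

phase 1: p=-0.0100, T=0.422, ωT=1.363271, cosh=2.082391, sinh=1.826568; start (x,ẋ)=(0.125200, -0.190000) → end (x,ẋ)=(0.164111, 0.402124)
phase 2: p=0.4045, T=0.373, ωT=1.204977, cosh=1.818190, sinh=1.518491; start (x,ẋ)=(0.164111, 0.402124) → end (x,ẋ)=(0.156444, -0.448088)
phase 3: p=0.6788, T=0.324, ωT=1.046682, cosh=1.599643, sinh=1.248542; start (x,ẋ)=(0.156444, -0.448088) → end (x,ẋ)=(-0.329962, -2.823658)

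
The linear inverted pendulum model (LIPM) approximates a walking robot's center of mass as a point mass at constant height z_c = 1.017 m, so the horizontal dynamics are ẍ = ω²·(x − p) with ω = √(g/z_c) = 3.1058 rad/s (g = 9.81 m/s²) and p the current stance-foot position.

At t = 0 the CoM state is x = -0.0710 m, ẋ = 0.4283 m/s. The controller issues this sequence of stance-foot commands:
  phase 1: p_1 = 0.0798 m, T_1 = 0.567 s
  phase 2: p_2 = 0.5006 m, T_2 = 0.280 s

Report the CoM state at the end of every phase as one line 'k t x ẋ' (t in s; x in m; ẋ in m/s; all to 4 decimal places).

phase 1: p=0.0798, T=0.567, ωT=1.760989, cosh=2.995031, sinh=2.823156; start (x,ẋ)=(-0.071000, 0.428300) → end (x,ẋ)=(0.017472, -0.039466)
phase 2: p=0.5006, T=0.280, ωT=0.869624, cosh=1.402561, sinh=0.983452; start (x,ẋ)=(0.017472, -0.039466) → end (x,ẋ)=(-0.189514, -1.531024)

1 0.5670 0.0175 -0.0395
2 0.8470 -0.1895 -1.5310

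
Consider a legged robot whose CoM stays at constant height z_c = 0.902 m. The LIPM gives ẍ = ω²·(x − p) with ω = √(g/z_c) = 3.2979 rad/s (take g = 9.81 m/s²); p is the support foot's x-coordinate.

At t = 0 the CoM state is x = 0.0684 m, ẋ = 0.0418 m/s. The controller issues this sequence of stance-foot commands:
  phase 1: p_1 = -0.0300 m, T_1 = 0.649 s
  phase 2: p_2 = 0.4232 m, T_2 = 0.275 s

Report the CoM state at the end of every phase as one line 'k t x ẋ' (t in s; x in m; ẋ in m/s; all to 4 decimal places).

1 0.6490 0.4472 1.5406
2 0.9240 0.9420 2.3010

phase 1: p=-0.0300, T=0.649, ωT=2.140337, cosh=4.309959, sinh=4.192344; start (x,ẋ)=(0.068400, 0.041800) → end (x,ẋ)=(0.447237, 1.540628)
phase 2: p=0.4232, T=0.275, ωT=0.906923, cosh=1.440227, sinh=1.036462; start (x,ẋ)=(0.447237, 1.540628) → end (x,ẋ)=(0.942006, 2.301015)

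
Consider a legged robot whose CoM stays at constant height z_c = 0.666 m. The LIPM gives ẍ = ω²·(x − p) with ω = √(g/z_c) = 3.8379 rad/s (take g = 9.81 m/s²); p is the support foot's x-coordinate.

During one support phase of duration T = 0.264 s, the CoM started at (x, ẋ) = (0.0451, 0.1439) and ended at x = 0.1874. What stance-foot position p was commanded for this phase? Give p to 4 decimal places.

p = -0.1293

ωT = 3.8379·0.264 = 1.013206; cosh(ωT) = 1.558735, sinh(ωT) = 1.195682
x(T) = p + (x₀−p)·cosh(ωT) + (ẋ₀/ω)·sinh(ωT) ⇒ p·(1 − cosh) = x(T) − x₀·cosh − (ẋ₀/ω)·sinh
numerator   = 0.1874 − (0.0451)·1.558735 − (0.1439/3.8379)·1.195682 = 0.072270
denominator = 1 − 1.558735 = -0.558735
p = 0.072270 / -0.558735 = -0.1293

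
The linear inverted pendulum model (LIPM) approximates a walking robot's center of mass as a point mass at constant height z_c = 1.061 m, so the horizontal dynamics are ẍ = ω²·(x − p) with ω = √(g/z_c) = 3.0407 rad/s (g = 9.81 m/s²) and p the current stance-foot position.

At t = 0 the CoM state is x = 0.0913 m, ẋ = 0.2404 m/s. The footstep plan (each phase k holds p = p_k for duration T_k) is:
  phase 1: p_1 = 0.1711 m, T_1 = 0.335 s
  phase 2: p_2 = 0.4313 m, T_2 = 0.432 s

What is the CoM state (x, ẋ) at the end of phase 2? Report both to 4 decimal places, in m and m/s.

phase 1: p=0.1711, T=0.335, ωT=1.018635, cosh=1.565249, sinh=1.204161; start (x,ẋ)=(0.091300, 0.240400) → end (x,ẋ)=(0.141395, 0.084099)
phase 2: p=0.4313, T=0.432, ωT=1.313582, cosh=1.994165, sinh=1.725310; start (x,ẋ)=(0.141395, 0.084099) → end (x,ẋ)=(-0.099100, -1.353178)

x = -0.0991, ẋ = -1.3532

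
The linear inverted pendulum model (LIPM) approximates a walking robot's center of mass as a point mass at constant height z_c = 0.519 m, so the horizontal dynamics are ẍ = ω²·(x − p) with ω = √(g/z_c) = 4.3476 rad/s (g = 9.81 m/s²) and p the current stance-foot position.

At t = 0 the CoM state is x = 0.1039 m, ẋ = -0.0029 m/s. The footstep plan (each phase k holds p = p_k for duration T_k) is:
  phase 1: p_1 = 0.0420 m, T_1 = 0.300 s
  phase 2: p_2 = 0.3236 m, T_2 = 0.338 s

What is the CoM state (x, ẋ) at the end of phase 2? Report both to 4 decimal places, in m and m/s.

x = 0.1715, ẋ = -0.3964

phase 1: p=0.0420, T=0.300, ωT=1.304280, cosh=1.978201, sinh=1.706834; start (x,ẋ)=(0.103900, -0.002900) → end (x,ẋ)=(0.163312, 0.453600)
phase 2: p=0.3236, T=0.338, ωT=1.469489, cosh=2.288528, sinh=2.058485; start (x,ẋ)=(0.163312, 0.453600) → end (x,ẋ)=(0.171546, -0.396414)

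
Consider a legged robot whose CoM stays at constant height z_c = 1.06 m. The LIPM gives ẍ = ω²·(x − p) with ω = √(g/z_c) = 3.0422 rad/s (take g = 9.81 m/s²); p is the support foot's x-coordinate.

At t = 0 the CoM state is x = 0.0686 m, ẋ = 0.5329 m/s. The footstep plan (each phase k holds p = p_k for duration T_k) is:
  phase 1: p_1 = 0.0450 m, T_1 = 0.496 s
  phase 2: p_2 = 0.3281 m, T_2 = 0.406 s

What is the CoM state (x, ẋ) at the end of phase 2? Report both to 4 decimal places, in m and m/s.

x = 1.3407, ẋ = 3.3607

phase 1: p=0.0450, T=0.496, ωT=1.508931, cosh=2.371521, sinh=2.150374; start (x,ẋ)=(0.068600, 0.532900) → end (x,ẋ)=(0.477647, 1.418172)
phase 2: p=0.3281, T=0.406, ωT=1.235133, cosh=1.864816, sinh=1.574020; start (x,ẋ)=(0.477647, 1.418172) → end (x,ẋ)=(1.340734, 3.360735)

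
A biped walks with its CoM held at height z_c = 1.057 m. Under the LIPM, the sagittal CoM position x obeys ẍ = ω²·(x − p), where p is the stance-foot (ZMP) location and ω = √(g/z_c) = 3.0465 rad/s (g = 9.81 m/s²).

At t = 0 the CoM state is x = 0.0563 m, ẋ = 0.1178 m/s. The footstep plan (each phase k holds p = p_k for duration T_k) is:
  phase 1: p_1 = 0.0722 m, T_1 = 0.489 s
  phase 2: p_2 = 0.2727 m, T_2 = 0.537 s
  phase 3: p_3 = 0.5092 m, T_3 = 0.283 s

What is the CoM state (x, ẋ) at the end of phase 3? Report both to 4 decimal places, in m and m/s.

x = -0.4345, ẋ = -2.5175

phase 1: p=0.0722, T=0.489, ωT=1.489738, cosh=2.330683, sinh=2.105252; start (x,ẋ)=(0.056300, 0.117800) → end (x,ẋ)=(0.116547, 0.172577)
phase 2: p=0.2727, T=0.537, ωT=1.635970, cosh=2.664601, sinh=2.469838; start (x,ẋ)=(0.116547, 0.172577) → end (x,ẋ)=(-0.003476, -0.715104)
phase 3: p=0.5092, T=0.283, ωT=0.862159, cosh=1.395259, sinh=0.973010; start (x,ẋ)=(-0.003476, -0.715104) → end (x,ẋ)=(-0.434510, -2.517468)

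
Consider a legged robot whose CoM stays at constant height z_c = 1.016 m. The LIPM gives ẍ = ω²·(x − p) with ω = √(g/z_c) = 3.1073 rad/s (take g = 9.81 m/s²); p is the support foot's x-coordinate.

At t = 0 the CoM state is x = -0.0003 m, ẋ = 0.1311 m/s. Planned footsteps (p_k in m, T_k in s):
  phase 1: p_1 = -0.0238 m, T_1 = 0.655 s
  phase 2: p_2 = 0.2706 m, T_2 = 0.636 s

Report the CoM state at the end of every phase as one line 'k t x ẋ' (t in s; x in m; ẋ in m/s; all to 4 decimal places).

1 0.6550 0.2264 0.7850
2 1.2910 1.0020 2.4005

phase 1: p=-0.0238, T=0.655, ωT=2.035281, cosh=3.892525, sinh=3.761881; start (x,ẋ)=(-0.000300, 0.131100) → end (x,ẋ)=(0.226392, 0.785008)
phase 2: p=0.2706, T=0.636, ωT=1.976243, cosh=3.677085, sinh=3.538496; start (x,ẋ)=(0.226392, 0.785008) → end (x,ẋ)=(1.001986, 2.400466)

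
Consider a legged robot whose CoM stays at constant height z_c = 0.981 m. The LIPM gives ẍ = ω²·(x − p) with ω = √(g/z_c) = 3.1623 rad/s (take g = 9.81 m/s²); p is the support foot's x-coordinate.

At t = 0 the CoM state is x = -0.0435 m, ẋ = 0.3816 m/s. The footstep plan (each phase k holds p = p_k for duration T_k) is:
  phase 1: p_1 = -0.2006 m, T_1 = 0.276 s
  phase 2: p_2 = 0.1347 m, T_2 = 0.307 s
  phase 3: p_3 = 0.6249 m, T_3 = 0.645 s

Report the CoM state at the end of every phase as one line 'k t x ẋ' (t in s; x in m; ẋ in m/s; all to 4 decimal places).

1 0.2760 0.1394 1.0272
2 0.5830 0.5091 1.5675
3 1.2280 2.0455 4.7440

phase 1: p=-0.2006, T=0.276, ωT=0.872795, cosh=1.405687, sinh=0.987904; start (x,ẋ)=(-0.043500, 0.381600) → end (x,ẋ)=(0.139445, 1.027198)
phase 2: p=0.1347, T=0.307, ωT=0.970826, cosh=1.509447, sinh=1.130677; start (x,ẋ)=(0.139445, 1.027198) → end (x,ẋ)=(0.509137, 1.567469)
phase 3: p=0.6249, T=0.645, ωT=2.039684, cosh=3.909123, sinh=3.779053; start (x,ẋ)=(0.509137, 1.567469) → end (x,ẋ)=(2.045545, 4.744001)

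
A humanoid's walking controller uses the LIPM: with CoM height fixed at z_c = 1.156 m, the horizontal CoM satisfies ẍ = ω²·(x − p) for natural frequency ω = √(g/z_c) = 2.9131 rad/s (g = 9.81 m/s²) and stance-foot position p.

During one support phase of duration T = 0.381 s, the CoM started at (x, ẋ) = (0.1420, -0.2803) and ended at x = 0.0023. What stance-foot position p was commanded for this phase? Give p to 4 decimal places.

p = 0.1561

ωT = 2.9131·0.381 = 1.109891; cosh(ωT) = 1.681811, sinh(ωT) = 1.352217
x(T) = p + (x₀−p)·cosh(ωT) + (ẋ₀/ω)·sinh(ωT) ⇒ p·(1 − cosh) = x(T) − x₀·cosh − (ẋ₀/ω)·sinh
numerator   = 0.0023 − (0.1420)·1.681811 − (-0.2803/2.9131)·1.352217 = -0.106406
denominator = 1 − 1.681811 = -0.681811
p = -0.106406 / -0.681811 = 0.1561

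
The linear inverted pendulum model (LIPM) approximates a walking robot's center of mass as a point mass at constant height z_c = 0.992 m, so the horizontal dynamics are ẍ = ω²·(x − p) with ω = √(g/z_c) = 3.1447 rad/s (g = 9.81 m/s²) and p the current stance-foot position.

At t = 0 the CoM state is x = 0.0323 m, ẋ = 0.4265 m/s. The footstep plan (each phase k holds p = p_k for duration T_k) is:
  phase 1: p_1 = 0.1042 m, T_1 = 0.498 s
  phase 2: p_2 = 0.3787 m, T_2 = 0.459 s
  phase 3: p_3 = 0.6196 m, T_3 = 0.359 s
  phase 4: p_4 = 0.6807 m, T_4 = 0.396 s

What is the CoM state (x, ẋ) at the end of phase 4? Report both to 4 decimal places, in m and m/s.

phase 1: p=0.1042, T=0.498, ωT=1.566061, cosh=2.498308, sinh=2.289442; start (x,ẋ)=(0.032300, 0.426500) → end (x,ẋ)=(0.235077, 0.547877)
phase 2: p=0.3787, T=0.459, ωT=1.443417, cosh=2.235632, sinh=1.999512; start (x,ẋ)=(0.235077, 0.547877) → end (x,ẋ)=(0.405972, 0.321770)
phase 3: p=0.6196, T=0.359, ωT=1.128947, cosh=1.707886, sinh=1.384513; start (x,ẋ)=(0.405972, 0.321770) → end (x,ẋ)=(0.396413, -0.380565)
phase 4: p=0.6807, T=0.396, ωT=1.245301, cosh=1.880918, sinh=1.593063; start (x,ẋ)=(0.396413, -0.380565) → end (x,ẋ)=(-0.046810, -2.140007)

x = -0.0468, ẋ = -2.1400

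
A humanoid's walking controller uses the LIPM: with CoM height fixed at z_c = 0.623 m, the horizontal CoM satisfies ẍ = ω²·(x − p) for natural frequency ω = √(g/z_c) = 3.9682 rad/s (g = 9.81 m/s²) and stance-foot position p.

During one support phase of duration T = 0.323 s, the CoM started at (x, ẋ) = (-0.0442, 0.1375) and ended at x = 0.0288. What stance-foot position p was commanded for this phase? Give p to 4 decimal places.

ωT = 3.9682·0.323 = 1.281729; cosh(ωT) = 1.940210, sinh(ωT) = 1.662653
x(T) = p + (x₀−p)·cosh(ωT) + (ẋ₀/ω)·sinh(ωT) ⇒ p·(1 − cosh) = x(T) − x₀·cosh − (ẋ₀/ω)·sinh
numerator   = 0.0288 − (-0.0442)·1.940210 − (0.1375/3.9682)·1.662653 = 0.056946
denominator = 1 − 1.940210 = -0.940210
p = 0.056946 / -0.940210 = -0.0606

p = -0.0606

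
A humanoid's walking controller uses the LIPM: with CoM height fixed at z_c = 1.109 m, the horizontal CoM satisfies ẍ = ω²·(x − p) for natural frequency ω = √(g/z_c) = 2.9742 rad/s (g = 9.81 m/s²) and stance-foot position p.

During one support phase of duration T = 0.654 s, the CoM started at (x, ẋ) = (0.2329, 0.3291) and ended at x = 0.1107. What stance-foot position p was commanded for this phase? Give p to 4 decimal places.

p = 0.4280

ωT = 2.9742·0.654 = 1.945127; cosh(ωT) = 3.568744, sinh(ωT) = 3.425775
x(T) = p + (x₀−p)·cosh(ωT) + (ẋ₀/ω)·sinh(ωT) ⇒ p·(1 − cosh) = x(T) − x₀·cosh − (ẋ₀/ω)·sinh
numerator   = 0.1107 − (0.2329)·3.568744 − (0.3291/2.9742)·3.425775 = -1.099528
denominator = 1 − 3.568744 = -2.568744
p = -1.099528 / -2.568744 = 0.4280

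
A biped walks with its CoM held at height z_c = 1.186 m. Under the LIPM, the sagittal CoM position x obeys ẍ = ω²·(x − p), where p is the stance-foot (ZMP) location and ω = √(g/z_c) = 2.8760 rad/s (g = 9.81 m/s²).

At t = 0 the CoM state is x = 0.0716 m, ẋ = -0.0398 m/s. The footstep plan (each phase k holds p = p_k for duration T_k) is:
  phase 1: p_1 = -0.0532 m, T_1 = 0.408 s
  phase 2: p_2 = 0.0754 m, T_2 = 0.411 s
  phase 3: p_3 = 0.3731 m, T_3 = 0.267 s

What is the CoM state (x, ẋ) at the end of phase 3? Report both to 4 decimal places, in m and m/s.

phase 1: p=-0.0532, T=0.408, ωT=1.173408, cosh=1.771151, sinh=1.461840; start (x,ẋ)=(0.071600, -0.039800) → end (x,ẋ)=(0.147610, 0.454199)
phase 2: p=0.0754, T=0.411, ωT=1.182036, cosh=1.783830, sinh=1.477177; start (x,ẋ)=(0.147610, 0.454199) → end (x,ẋ)=(0.437497, 1.116987)
phase 3: p=0.3731, T=0.267, ωT=0.767892, cosh=1.309604, sinh=0.845614; start (x,ẋ)=(0.437497, 1.116987) → end (x,ẋ)=(0.785855, 1.619422)

x = 0.7859, ẋ = 1.6194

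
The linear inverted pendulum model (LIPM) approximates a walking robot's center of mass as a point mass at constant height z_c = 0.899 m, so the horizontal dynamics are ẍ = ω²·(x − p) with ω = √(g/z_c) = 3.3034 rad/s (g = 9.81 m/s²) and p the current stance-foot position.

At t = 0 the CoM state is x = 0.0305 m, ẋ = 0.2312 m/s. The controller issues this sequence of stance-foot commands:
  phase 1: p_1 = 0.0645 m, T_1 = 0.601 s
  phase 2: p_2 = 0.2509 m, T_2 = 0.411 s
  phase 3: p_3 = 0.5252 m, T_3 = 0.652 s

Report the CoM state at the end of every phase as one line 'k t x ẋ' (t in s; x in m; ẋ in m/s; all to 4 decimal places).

1 0.6010 0.1884 0.4564
2 1.0120 0.3721 0.5710
3 1.6640 0.5915 0.3440

phase 1: p=0.0645, T=0.601, ωT=1.985343, cosh=3.709440, sinh=3.572107; start (x,ẋ)=(0.030500, 0.231200) → end (x,ẋ)=(0.188385, 0.456419)
phase 2: p=0.2509, T=0.411, ωT=1.357697, cosh=2.072242, sinh=1.814990; start (x,ẋ)=(0.188385, 0.456419) → end (x,ẋ)=(0.372125, 0.570997)
phase 3: p=0.5252, T=0.652, ωT=2.153817, cosh=4.366864, sinh=4.250824; start (x,ẋ)=(0.372125, 0.570997) → end (x,ẋ)=(0.591504, 0.343966)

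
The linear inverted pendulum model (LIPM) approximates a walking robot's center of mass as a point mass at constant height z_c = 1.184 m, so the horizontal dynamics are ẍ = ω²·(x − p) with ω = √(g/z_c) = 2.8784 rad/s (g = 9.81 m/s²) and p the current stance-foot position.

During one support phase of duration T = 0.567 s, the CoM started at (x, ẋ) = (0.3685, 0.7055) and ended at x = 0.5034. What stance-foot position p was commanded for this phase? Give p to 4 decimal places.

ωT = 2.8784·0.567 = 1.632053; cosh(ωT) = 2.654945, sinh(ωT) = 2.459417
x(T) = p + (x₀−p)·cosh(ωT) + (ẋ₀/ω)·sinh(ωT) ⇒ p·(1 − cosh) = x(T) − x₀·cosh − (ẋ₀/ω)·sinh
numerator   = 0.5034 − (0.3685)·2.654945 − (0.7055/2.8784)·2.459417 = -1.077754
denominator = 1 − 2.654945 = -1.654945
p = -1.077754 / -1.654945 = 0.6512

p = 0.6512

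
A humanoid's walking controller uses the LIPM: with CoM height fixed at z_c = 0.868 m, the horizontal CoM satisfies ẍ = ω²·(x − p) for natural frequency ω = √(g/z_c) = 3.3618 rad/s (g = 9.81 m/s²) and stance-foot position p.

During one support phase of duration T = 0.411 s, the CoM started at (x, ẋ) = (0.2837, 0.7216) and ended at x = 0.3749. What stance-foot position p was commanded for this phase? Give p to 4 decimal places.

p = 0.5606

ωT = 3.3618·0.411 = 1.381700; cosh(ωT) = 2.116408, sinh(ωT) = 1.865256
x(T) = p + (x₀−p)·cosh(ωT) + (ẋ₀/ω)·sinh(ωT) ⇒ p·(1 − cosh) = x(T) − x₀·cosh − (ẋ₀/ω)·sinh
numerator   = 0.3749 − (0.2837)·2.116408 − (0.7216/3.3618)·1.865256 = -0.625896
denominator = 1 − 2.116408 = -1.116408
p = -0.625896 / -1.116408 = 0.5606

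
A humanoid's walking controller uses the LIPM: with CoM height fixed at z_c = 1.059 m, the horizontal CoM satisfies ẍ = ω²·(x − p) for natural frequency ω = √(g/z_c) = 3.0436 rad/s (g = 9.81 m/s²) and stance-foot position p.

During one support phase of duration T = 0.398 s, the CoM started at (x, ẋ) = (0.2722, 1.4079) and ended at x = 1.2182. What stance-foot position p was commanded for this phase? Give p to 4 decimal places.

p = -0.0155

ωT = 3.0436·0.398 = 1.211353; cosh(ωT) = 1.827909, sinh(ωT) = 1.530115
x(T) = p + (x₀−p)·cosh(ωT) + (ẋ₀/ω)·sinh(ωT) ⇒ p·(1 − cosh) = x(T) − x₀·cosh − (ẋ₀/ω)·sinh
numerator   = 1.2182 − (0.2722)·1.827909 − (1.4079/3.0436)·1.530115 = 0.012847
denominator = 1 − 1.827909 = -0.827909
p = 0.012847 / -0.827909 = -0.0155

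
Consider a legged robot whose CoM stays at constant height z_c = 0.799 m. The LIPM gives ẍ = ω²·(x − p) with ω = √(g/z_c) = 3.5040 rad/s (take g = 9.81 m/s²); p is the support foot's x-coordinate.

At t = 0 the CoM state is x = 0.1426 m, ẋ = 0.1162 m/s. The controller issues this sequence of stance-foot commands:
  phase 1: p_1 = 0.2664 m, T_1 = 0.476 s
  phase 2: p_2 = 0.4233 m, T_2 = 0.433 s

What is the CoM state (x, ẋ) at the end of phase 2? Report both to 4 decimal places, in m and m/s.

x = -1.0502, ẋ = -5.0199

phase 1: p=0.2664, T=0.476, ωT=1.667904, cosh=2.744844, sinh=2.556202; start (x,ẋ)=(0.142600, 0.116200) → end (x,ẋ)=(0.011357, -0.789917)
phase 2: p=0.4233, T=0.433, ωT=1.517232, cosh=2.389452, sinh=2.170134; start (x,ẋ)=(0.011357, -0.789917) → end (x,ẋ)=(-1.050237, -5.019943)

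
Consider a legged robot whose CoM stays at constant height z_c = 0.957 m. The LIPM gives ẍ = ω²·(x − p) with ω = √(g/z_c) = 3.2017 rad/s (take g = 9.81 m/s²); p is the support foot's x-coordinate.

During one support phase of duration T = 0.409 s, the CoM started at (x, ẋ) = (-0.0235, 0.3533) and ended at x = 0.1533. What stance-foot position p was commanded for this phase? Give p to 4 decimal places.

p = -0.0106

ωT = 3.2017·0.409 = 1.309495; cosh(ωT) = 1.987130, sinh(ωT) = 1.717174
x(T) = p + (x₀−p)·cosh(ωT) + (ẋ₀/ω)·sinh(ωT) ⇒ p·(1 − cosh) = x(T) − x₀·cosh − (ẋ₀/ω)·sinh
numerator   = 0.1533 − (-0.0235)·1.987130 − (0.3533/3.2017)·1.717174 = 0.010512
denominator = 1 − 1.987130 = -0.987130
p = 0.010512 / -0.987130 = -0.0106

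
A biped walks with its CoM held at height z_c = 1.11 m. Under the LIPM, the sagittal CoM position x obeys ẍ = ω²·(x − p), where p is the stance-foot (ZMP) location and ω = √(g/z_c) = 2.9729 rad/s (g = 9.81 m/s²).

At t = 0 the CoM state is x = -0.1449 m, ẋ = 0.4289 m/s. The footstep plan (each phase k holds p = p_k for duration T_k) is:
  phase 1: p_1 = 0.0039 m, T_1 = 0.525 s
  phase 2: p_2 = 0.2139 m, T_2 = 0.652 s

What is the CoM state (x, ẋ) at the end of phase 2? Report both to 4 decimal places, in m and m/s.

phase 1: p=0.0039, T=0.525, ωT=1.560773, cosh=2.486236, sinh=2.276263; start (x,ẋ)=(-0.144900, 0.428900) → end (x,ẋ)=(-0.037656, 0.059402)
phase 2: p=0.2139, T=0.652, ωT=1.938331, cosh=3.545545, sinh=3.401601; start (x,ẋ)=(-0.037656, 0.059402) → end (x,ẋ)=(-0.610034, -2.333275)

x = -0.6100, ẋ = -2.3333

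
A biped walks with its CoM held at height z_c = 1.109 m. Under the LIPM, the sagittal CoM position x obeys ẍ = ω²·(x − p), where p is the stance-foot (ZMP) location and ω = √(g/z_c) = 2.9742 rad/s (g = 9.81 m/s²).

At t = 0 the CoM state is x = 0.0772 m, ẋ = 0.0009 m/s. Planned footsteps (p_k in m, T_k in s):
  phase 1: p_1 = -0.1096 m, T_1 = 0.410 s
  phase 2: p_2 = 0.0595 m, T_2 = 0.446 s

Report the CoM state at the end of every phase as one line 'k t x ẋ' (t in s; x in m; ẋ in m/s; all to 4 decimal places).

1 0.4100 0.2346 0.8600
2 0.8560 0.9190 2.6464

phase 1: p=-0.1096, T=0.410, ωT=1.219422, cosh=1.840316, sinh=1.544915; start (x,ẋ)=(0.077200, 0.000900) → end (x,ẋ)=(0.234638, 0.859981)
phase 2: p=0.0595, T=0.446, ωT=1.326493, cosh=2.016607, sinh=1.751200; start (x,ẋ)=(0.234638, 0.859981) → end (x,ẋ)=(0.919040, 2.646438)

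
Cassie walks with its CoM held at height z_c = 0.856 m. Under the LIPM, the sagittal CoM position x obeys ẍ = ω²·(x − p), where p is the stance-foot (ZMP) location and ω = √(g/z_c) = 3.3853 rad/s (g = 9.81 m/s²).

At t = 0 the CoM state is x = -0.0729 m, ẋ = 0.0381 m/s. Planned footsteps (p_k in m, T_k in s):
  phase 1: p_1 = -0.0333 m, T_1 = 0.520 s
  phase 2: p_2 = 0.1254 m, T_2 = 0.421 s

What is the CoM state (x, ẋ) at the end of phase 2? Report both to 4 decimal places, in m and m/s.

x = -0.5674, ẋ = -2.2092

phase 1: p=-0.0333, T=0.520, ωT=1.760356, cosh=2.993245, sinh=2.821262; start (x,ẋ)=(-0.072900, 0.038100) → end (x,ẋ)=(-0.120081, -0.264170)
phase 2: p=0.1254, T=0.421, ωT=1.425211, cosh=2.199597, sinh=1.959139; start (x,ẋ)=(-0.120081, -0.264170) → end (x,ẋ)=(-0.567438, -2.209161)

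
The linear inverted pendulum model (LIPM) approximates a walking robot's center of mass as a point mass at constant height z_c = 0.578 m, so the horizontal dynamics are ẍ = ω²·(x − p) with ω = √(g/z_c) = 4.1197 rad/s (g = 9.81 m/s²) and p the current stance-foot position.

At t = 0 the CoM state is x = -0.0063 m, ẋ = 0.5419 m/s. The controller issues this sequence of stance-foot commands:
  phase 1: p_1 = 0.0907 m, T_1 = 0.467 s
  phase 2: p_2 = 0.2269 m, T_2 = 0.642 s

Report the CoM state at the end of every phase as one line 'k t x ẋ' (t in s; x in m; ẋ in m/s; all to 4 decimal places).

1 0.4670 0.1923 0.5559
2 1.1090 0.9271 2.9343

phase 1: p=0.0907, T=0.467, ωT=1.923900, cosh=3.496824, sinh=3.350788; start (x,ẋ)=(-0.006300, 0.541900) → end (x,ẋ)=(0.192266, 0.555918)
phase 2: p=0.2269, T=0.642, ωT=2.644847, cosh=7.076156, sinh=7.005140; start (x,ẋ)=(0.192266, 0.555918) → end (x,ẋ)=(0.927109, 2.934265)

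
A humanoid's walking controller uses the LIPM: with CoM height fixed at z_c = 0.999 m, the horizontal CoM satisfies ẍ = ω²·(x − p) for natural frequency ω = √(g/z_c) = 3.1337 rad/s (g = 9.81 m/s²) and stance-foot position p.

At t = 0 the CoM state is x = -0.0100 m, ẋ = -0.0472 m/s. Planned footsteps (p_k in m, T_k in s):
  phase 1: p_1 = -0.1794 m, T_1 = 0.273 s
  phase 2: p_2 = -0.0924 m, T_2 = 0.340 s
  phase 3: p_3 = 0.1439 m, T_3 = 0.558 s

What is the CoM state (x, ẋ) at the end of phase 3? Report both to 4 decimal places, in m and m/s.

phase 1: p=-0.1794, T=0.273, ωT=0.855500, cosh=1.388811, sinh=0.963740; start (x,ẋ)=(-0.010000, -0.047200) → end (x,ẋ)=(0.041349, 0.446048)
phase 2: p=-0.0924, T=0.340, ωT=1.065458, cosh=1.623369, sinh=1.278799; start (x,ẋ)=(0.041349, 0.446048) → end (x,ẋ)=(0.306747, 1.260081)
phase 3: p=0.1439, T=0.558, ωT=1.748605, cosh=2.960297, sinh=2.786281; start (x,ẋ)=(0.306747, 1.260081) → end (x,ẋ)=(1.746356, 5.152089)

x = 1.7464, ẋ = 5.1521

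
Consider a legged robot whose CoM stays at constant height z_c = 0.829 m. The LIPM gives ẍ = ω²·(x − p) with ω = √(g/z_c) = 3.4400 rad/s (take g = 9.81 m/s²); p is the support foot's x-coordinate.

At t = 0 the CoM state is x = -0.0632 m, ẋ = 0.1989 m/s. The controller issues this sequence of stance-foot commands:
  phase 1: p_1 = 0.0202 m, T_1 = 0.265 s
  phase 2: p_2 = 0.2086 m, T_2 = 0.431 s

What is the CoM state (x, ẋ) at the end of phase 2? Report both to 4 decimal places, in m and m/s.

x = -0.3743, ẋ = -1.8138

phase 1: p=0.0202, T=0.265, ωT=0.911600, cosh=1.445091, sinh=1.043210; start (x,ẋ)=(-0.063200, 0.198900) → end (x,ẋ)=(-0.040002, -0.011864)
phase 2: p=0.2086, T=0.431, ωT=1.482640, cosh=2.315798, sinh=2.088760; start (x,ẋ)=(-0.040002, -0.011864) → end (x,ẋ)=(-0.374317, -1.813767)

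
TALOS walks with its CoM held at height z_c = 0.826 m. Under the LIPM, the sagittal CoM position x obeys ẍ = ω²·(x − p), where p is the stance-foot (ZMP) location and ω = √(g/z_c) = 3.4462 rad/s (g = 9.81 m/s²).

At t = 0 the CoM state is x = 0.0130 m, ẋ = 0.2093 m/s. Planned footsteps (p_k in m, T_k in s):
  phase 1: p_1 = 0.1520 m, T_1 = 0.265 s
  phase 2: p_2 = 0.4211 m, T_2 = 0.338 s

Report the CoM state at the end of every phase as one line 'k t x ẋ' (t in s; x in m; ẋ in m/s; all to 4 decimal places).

phase 1: p=0.1520, T=0.265, ωT=0.913243, cosh=1.446807, sinh=1.045586; start (x,ẋ)=(0.013000, 0.209300) → end (x,ẋ)=(0.014396, -0.198042)
phase 2: p=0.4211, T=0.338, ωT=1.164816, cosh=1.758656, sinh=1.446676; start (x,ẋ)=(0.014396, -0.198042) → end (x,ẋ)=(-0.377288, -2.375924)

1 0.2650 0.0144 -0.1980
2 0.6030 -0.3773 -2.3759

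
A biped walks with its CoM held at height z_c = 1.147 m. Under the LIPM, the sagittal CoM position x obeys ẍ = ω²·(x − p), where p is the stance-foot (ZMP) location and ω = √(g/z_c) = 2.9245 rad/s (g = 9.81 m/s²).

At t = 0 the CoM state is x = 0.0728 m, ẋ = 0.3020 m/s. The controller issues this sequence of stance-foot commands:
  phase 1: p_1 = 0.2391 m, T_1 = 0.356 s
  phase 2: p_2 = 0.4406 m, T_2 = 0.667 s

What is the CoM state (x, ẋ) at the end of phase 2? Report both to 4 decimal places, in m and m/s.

x = -0.9169, ẋ = -3.8467

phase 1: p=0.2391, T=0.356, ωT=1.041122, cosh=1.592726, sinh=1.239667; start (x,ẋ)=(0.072800, 0.302000) → end (x,ẋ)=(0.102245, -0.121902)
phase 2: p=0.4406, T=0.667, ωT=1.950642, cosh=3.587690, sinh=3.445508; start (x,ẋ)=(0.102245, -0.121902) → end (x,ẋ)=(-0.916934, -3.846747)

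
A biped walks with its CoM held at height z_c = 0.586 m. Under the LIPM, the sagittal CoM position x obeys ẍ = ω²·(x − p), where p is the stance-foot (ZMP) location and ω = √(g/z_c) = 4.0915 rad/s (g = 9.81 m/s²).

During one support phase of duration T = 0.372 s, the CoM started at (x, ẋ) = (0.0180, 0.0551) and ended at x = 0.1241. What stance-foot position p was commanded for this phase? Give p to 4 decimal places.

ωT = 4.0915·0.372 = 1.522038; cosh(ωT) = 2.399910, sinh(ωT) = 2.181643
x(T) = p + (x₀−p)·cosh(ωT) + (ẋ₀/ω)·sinh(ωT) ⇒ p·(1 − cosh) = x(T) − x₀·cosh − (ẋ₀/ω)·sinh
numerator   = 0.1241 − (0.0180)·2.399910 − (0.0551/4.0915)·2.181643 = 0.051522
denominator = 1 − 2.399910 = -1.399910
p = 0.051522 / -1.399910 = -0.0368

p = -0.0368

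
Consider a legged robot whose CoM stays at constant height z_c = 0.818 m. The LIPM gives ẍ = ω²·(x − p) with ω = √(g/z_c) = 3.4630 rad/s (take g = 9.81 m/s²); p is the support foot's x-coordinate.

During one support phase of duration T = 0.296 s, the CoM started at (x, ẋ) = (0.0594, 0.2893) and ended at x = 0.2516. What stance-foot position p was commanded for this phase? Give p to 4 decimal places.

ωT = 3.4630·0.296 = 1.025048; cosh(ωT) = 1.573004, sinh(ωT) = 1.214225
x(T) = p + (x₀−p)·cosh(ωT) + (ẋ₀/ω)·sinh(ωT) ⇒ p·(1 − cosh) = x(T) − x₀·cosh − (ẋ₀/ω)·sinh
numerator   = 0.2516 − (0.0594)·1.573004 − (0.2893/3.4630)·1.214225 = 0.056727
denominator = 1 − 1.573004 = -0.573004
p = 0.056727 / -0.573004 = -0.0990

p = -0.0990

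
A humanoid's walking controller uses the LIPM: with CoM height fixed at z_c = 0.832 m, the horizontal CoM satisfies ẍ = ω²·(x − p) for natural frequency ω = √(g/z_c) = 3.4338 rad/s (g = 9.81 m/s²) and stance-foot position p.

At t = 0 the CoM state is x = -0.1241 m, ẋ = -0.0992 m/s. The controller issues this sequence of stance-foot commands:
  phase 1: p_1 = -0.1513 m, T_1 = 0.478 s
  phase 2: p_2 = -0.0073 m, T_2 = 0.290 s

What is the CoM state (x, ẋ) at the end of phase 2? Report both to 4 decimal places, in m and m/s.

x = -0.2386, ẋ = -0.6253

phase 1: p=-0.1513, T=0.478, ωT=1.641356, cosh=2.677942, sinh=2.484225; start (x,ẋ)=(-0.124100, -0.099200) → end (x,ẋ)=(-0.150227, -0.033627)
phase 2: p=-0.0073, T=0.290, ωT=0.995802, cosh=1.538161, sinh=1.168734; start (x,ẋ)=(-0.150227, -0.033627) → end (x,ẋ)=(-0.238591, -0.625320)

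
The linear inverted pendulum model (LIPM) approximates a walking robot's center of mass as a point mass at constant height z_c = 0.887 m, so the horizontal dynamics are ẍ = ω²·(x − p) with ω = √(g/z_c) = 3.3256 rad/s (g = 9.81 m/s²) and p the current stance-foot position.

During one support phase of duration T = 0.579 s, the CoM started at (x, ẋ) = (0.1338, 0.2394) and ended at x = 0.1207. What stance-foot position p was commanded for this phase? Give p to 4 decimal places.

p = 0.2356

ωT = 3.3256·0.579 = 1.925522; cosh(ωT) = 3.502265, sinh(ωT) = 3.356466
x(T) = p + (x₀−p)·cosh(ωT) + (ẋ₀/ω)·sinh(ωT) ⇒ p·(1 − cosh) = x(T) − x₀·cosh − (ẋ₀/ω)·sinh
numerator   = 0.1207 − (0.1338)·3.502265 − (0.2394/3.3256)·3.356466 = -0.589525
denominator = 1 − 3.502265 = -2.502265
p = -0.589525 / -2.502265 = 0.2356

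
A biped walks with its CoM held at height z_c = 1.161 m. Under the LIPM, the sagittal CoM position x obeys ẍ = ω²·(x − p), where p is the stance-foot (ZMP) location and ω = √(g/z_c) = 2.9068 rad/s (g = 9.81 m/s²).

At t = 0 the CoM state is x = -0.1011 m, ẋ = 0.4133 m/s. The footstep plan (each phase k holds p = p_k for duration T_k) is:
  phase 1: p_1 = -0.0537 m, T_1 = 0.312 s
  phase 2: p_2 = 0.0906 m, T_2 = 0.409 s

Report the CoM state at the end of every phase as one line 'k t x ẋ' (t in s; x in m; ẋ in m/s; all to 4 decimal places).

1 0.3120 0.0254 0.4524
2 0.7210 0.2055 0.5294

phase 1: p=-0.0537, T=0.312, ωT=0.906922, cosh=1.440226, sinh=1.036461; start (x,ẋ)=(-0.101100, 0.413300) → end (x,ẋ)=(0.025401, 0.452439)
phase 2: p=0.0906, T=0.409, ωT=1.188881, cosh=1.793984, sinh=1.489422; start (x,ẋ)=(0.025401, 0.452439) → end (x,ẋ)=(0.205461, 0.529394)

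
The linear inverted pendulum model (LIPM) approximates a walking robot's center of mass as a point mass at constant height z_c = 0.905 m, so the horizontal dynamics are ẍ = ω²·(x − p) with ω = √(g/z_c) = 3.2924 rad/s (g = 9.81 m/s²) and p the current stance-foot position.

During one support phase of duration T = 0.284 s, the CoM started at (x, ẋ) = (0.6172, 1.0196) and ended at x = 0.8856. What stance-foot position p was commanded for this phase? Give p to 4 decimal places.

ωT = 3.2924·0.284 = 0.935042; cosh(ωT) = 1.469944, sinh(ωT) = 1.077375
x(T) = p + (x₀−p)·cosh(ωT) + (ẋ₀/ω)·sinh(ωT) ⇒ p·(1 − cosh) = x(T) − x₀·cosh − (ẋ₀/ω)·sinh
numerator   = 0.8856 − (0.6172)·1.469944 − (1.0196/3.2924)·1.077375 = -0.355294
denominator = 1 − 1.469944 = -0.469944
p = -0.355294 / -0.469944 = 0.7560

p = 0.7560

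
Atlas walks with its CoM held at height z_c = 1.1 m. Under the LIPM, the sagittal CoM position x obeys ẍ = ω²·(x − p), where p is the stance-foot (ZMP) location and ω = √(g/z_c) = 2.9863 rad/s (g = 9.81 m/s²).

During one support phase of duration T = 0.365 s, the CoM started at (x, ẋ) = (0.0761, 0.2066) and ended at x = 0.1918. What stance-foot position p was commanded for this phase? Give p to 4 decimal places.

p = 0.0388

ωT = 2.9863·0.365 = 1.090000; cosh(ωT) = 1.655245, sinh(ωT) = 1.319028
x(T) = p + (x₀−p)·cosh(ωT) + (ẋ₀/ω)·sinh(ωT) ⇒ p·(1 − cosh) = x(T) − x₀·cosh − (ẋ₀/ω)·sinh
numerator   = 0.1918 − (0.0761)·1.655245 − (0.2066/2.9863)·1.319028 = -0.025418
denominator = 1 − 1.655245 = -0.655245
p = -0.025418 / -0.655245 = 0.0388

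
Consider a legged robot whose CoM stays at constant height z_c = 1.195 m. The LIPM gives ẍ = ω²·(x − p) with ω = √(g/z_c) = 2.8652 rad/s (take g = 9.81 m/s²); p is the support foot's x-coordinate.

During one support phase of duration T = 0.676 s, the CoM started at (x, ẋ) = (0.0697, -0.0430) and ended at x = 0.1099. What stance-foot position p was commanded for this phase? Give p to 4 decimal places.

p = 0.0338

ωT = 2.8652·0.676 = 1.936875; cosh(ωT) = 3.540597, sinh(ωT) = 3.396443
x(T) = p + (x₀−p)·cosh(ωT) + (ẋ₀/ω)·sinh(ωT) ⇒ p·(1 − cosh) = x(T) − x₀·cosh − (ẋ₀/ω)·sinh
numerator   = 0.1099 − (0.0697)·3.540597 − (-0.0430/2.8652)·3.396443 = -0.085907
denominator = 1 − 3.540597 = -2.540597
p = -0.085907 / -2.540597 = 0.0338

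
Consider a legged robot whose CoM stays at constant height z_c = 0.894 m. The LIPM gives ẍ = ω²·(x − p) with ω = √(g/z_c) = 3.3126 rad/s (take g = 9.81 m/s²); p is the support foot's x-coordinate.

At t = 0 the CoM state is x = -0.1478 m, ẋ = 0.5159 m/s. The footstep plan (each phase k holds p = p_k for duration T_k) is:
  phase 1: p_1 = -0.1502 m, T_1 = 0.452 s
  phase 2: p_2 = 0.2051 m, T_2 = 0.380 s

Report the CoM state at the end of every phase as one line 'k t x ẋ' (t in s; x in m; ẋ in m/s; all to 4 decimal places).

1 0.4520 0.1861 1.2275
2 0.8320 0.7686 2.2333

phase 1: p=-0.1502, T=0.452, ωT=1.497295, cosh=2.346659, sinh=2.122924; start (x,ẋ)=(-0.147800, 0.515900) → end (x,ẋ)=(0.186053, 1.227519)
phase 2: p=0.2051, T=0.380, ωT=1.258788, cosh=1.902575, sinh=1.618577; start (x,ẋ)=(0.186053, 1.227519) → end (x,ẋ)=(0.768643, 2.233325)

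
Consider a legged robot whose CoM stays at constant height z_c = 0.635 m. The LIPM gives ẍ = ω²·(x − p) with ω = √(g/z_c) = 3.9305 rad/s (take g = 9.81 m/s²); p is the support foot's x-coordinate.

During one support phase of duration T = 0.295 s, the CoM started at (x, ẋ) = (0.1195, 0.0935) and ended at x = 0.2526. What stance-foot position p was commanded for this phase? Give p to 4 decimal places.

p = -0.0122

ωT = 3.9305·0.295 = 1.159497; cosh(ωT) = 1.750987, sinh(ωT) = 1.437343
x(T) = p + (x₀−p)·cosh(ωT) + (ẋ₀/ω)·sinh(ωT) ⇒ p·(1 − cosh) = x(T) − x₀·cosh − (ẋ₀/ω)·sinh
numerator   = 0.2526 − (0.1195)·1.750987 − (0.0935/3.9305)·1.437343 = 0.009165
denominator = 1 − 1.750987 = -0.750987
p = 0.009165 / -0.750987 = -0.0122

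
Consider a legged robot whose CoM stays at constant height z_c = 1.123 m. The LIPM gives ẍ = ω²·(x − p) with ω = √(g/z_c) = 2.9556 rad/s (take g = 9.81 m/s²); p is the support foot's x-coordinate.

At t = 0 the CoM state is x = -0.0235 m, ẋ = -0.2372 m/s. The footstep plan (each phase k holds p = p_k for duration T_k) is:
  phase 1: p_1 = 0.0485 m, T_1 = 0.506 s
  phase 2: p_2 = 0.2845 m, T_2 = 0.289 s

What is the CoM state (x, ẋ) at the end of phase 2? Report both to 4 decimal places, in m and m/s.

x = -0.8406, ẋ = -3.0307

phase 1: p=0.0485, T=0.506, ωT=1.495534, cosh=2.342923, sinh=2.118794; start (x,ẋ)=(-0.023500, -0.237200) → end (x,ẋ)=(-0.290233, -1.006627)
phase 2: p=0.2845, T=0.289, ωT=0.854168, cosh=1.387528, sinh=0.961891; start (x,ẋ)=(-0.290233, -1.006627) → end (x,ẋ)=(-0.840562, -3.030671)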